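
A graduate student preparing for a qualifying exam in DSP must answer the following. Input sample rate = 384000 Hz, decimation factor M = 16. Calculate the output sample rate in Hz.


Decimation reduces the sample rate:
fs_out = fs_in / M
       = 384000 / 16
       = 24000.0 Hz

24000.0 Hz


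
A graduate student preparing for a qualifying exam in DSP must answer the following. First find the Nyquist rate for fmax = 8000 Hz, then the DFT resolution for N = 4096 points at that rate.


Step 1 — Nyquist sampling rate:
fs = 2 * fmax = 2 * 8000 = 16000 Hz

Step 2 — DFT bin spacing:
df = fs / N = 16000 / 4096 = 3.9062 Hz

3.9062 Hz


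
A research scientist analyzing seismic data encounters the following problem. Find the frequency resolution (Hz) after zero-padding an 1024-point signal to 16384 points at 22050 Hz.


Frequency resolution after zero-padding:
N_padded = 1024 * 16 = 16384
df = fs / N_padded
   = 22050 / 16384
   = 1.3458 Hz

1.3458 Hz


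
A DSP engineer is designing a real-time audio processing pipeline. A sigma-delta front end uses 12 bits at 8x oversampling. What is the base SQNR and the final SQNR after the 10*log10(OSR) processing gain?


Step 1 — baseline SQNR at Nyquist:
SQNR_base = 6.02*N + 1.76
          = 6.02*12 + 1.76
          = 74.0 dB

Step 2 — oversampling processing gain:
G = 10*log10(OSR) = 10*log10(8) = 9.03 dB

Step 3 — total:
SQNR_total = 74.0 + 9.03 = 83.03 dB

Base SQNR = 74.0 dB; oversampled SQNR = 83.03 dB


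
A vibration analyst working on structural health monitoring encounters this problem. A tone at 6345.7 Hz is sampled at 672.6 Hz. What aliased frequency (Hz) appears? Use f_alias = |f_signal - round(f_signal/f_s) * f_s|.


Compute the nearest integer multiple of fs to the signal:
n = round(6345.7 / 672.6) = 9
f_alias = |6345.7 - 9 * 672.6|
        = |6345.7 - 6053.4|
        = 292.3 Hz

292.3


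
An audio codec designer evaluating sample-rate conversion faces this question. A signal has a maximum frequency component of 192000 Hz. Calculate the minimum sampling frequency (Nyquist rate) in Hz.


The Nyquist rate is twice the maximum frequency component.
fs_min = 2 * fmax
      = 2 * 192000
      = 384000 Hz

384000


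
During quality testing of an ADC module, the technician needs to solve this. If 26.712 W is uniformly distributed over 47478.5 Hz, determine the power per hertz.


Power spectral density:
PSD = P / BW
    = 26.712 / 47478.5
    = 0.00056261 W/Hz

0.00056261 W/Hz


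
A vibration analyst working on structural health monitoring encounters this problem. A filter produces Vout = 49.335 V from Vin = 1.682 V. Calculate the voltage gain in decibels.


Voltage gain in dB:
G = 20 * log10(Vout / Vin)
  = 20 * log10(49.335 / 1.682)
  = 20 * log10(29.331153)
  = 20 * 1.467329
  = 29.35 dB

29.35 dB


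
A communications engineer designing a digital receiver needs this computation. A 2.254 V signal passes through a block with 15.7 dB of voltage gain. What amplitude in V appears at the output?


Output voltage from dB gain:
V_out = V_in * 10^(gain_dB / 20)
      = 2.254 * 10^(15.7 / 20)
      = 2.254 * 6.095369
      = 13.739 V

13.739 V


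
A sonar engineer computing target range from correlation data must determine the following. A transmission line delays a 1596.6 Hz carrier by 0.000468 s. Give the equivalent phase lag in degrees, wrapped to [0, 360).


Phase shift from frequency and time delay:
phi = 360 * f * t_delay
    = 360 * 1596.6 * 0.000468
    = 269.0 degrees
    mod 360 = 269.0 degrees

269.0 degrees


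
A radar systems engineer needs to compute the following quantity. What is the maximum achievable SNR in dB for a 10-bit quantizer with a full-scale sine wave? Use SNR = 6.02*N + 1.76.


Theoretical SNR for a full-scale sinusoid:
SNR = 6.02 * N + 1.76
    = 6.02 * 10 + 1.76
    = 60.2 + 1.76
    = 61.96 dB

61.96 dB


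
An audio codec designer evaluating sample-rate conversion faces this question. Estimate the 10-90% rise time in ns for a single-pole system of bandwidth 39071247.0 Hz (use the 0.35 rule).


Rise time from bandwidth relationship:
tr = 0.35 / BW
   = 0.35 / 39071247.0
   = 8.957994097e-09 s
   = 8.958 ns

8.958 ns


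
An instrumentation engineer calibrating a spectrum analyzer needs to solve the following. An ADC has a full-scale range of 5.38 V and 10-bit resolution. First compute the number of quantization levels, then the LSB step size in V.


Step 1 — number of quantization levels:
L = 2^N = 2^10 = 1024

Step 2 — LSB step size:
delta = Vfs / L
      = 5.38 / 1024
      = 0.00525391 V

Levels = 1024; step size = 0.00525391 V


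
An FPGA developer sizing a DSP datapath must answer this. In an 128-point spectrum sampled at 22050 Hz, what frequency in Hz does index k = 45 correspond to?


Frequency of DFT bin k:
f_k = k * fs / N
    = 45 * 22050 / 128
    = 992250 / 128
    = 7751.953 Hz

7751.953 Hz


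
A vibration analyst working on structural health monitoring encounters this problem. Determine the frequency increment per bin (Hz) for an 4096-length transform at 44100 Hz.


DFT frequency resolution:
df = fs / N
   = 44100 / 4096
   = 10.7666 Hz

10.7666 Hz


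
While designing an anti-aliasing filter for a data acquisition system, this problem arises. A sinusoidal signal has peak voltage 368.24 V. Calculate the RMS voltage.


RMS voltage for a sinusoidal waveform:
V_rms = V_peak / sqrt(2)
      = 368.24 / 1.414214
      = 260.385 V

260.385 V


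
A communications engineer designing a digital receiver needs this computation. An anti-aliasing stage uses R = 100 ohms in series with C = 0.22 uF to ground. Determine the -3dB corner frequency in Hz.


Cutoff frequency of a first-order RC filter:
fc = 1 / (2 * pi * R * C)
C = 0.22 uF = 2.2e-07 F
fc = 1 / (2 * pi * 100 * 2.2e-07)
   = 1 / 0.00013823007675795
   = 7234.315595 Hz

7234.315595 Hz


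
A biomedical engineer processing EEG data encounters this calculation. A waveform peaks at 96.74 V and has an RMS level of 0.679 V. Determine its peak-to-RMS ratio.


Crest factor is the ratio of peak to RMS:
CF = V_peak / V_rms
   = 96.74 / 0.679
   = 142.4742

142.4742


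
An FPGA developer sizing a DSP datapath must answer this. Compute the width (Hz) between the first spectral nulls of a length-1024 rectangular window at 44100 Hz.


Main lobe width for a rectangular window:
Width = 2 * fs / N
      = 2 * 44100 / 1024
      = 88200 / 1024
      = 86.133 Hz

86.133 Hz


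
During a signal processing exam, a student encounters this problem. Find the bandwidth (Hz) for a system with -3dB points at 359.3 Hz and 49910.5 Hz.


Bandwidth is the difference of -3dB frequencies:
BW = f_high - f_low
   = 49910.5 - 359.3
   = 49551.2 Hz

49551.2 Hz


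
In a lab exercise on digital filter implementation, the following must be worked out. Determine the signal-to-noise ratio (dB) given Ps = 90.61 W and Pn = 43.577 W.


SNR in decibels:
SNR = 10 * log10(Ps / Pn)
    = 10 * log10(90.61 / 43.577)
    = 10 * log10(2.0793)
    = 10 * 0.3179
    = 3.18 dB

3.18 dB


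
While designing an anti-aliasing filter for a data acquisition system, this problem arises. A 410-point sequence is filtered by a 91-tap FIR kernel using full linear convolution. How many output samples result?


Linear convolution output length:
L = N + M - 1
  = 410 + 91 - 1
  = 500 samples

500


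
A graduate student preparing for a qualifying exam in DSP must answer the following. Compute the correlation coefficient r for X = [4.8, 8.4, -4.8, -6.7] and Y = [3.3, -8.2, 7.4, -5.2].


Pearson correlation coefficient (population):
r = cov(X,Y) / (std(X) * std(Y))
Mean X = 0.425, Mean Y = -0.675
Cov(X,Y) = -13.143125
Std(X) = 6.340495, Std(Y) = 6.28704
r = -0.3297

-0.3297


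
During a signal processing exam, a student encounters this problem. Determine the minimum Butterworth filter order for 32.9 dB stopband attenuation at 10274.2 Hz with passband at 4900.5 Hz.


Butterworth filter order formula:
n = log10(10^(A/10) - 1) / (2 * log10(f_stop/f_pass))
10^(32.9/10) - 1 = 1948.8446
f_stop/f_pass = 10274.2 / 4900.5 = 2.0966
n = 5.1162 -> ceil = 6

6


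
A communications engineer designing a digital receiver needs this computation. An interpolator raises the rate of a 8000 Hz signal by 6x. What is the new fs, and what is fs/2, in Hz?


Step 1 — output sample rate after interpolation by L:
fs_out = L * fs_in = 6 * 8000 = 48000 Hz

Step 2 — Nyquist frequency of the output stream:
f_Nyq = fs_out / 2 = 48000 / 2 = 24000.0 Hz

fs_out = 48000 Hz; f_Nyquist = 24000.0 Hz


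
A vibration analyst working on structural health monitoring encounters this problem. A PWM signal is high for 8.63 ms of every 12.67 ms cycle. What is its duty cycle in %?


Duty cycle as a percentage:
DC = (t_on / T) * 100
   = (8.63 / 12.67) * 100
   = 0.681137 * 100
   = 68.11 %

68.11 %


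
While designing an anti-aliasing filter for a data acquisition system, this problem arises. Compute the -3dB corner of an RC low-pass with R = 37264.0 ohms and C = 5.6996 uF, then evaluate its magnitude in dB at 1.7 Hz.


Step 1 — cutoff frequency:
fc = 1 / (2*pi*R*C)
C = 5.6996 uF = 5.6996e-06 F
fc = 1 / (2*pi*37264.0*5.6996e-06)
   = 0.749353 Hz

Step 2 — magnitude at f = 1.7 Hz:
|H(f)| = 1 / sqrt(1 + (f/fc)^2)
f/fc = 1.7 / 0.749353 = 2.268624
|H| = 1 / sqrt(1 + 5.146655) = 0.4033486
|H|_dB = 20*log10(0.4033486) = -7.89 dB

fc = 0.749353 Hz; |H(1.7 Hz)| = -7.89 dB


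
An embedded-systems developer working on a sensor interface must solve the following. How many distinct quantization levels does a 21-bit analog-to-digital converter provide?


Number of quantization levels = 2^N
= 2^21
= 2097152

2097152


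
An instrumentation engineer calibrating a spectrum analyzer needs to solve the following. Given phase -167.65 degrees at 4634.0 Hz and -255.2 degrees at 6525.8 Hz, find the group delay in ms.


Group delay from phase difference:
tau = -d(phi)/d(omega)
d(phi) = -87.55 deg = -1.528036 rad
d(omega) = 2*pi*(6525.8 - 4634.0) = 11886.53 rad/s
tau = -(-1.528036) / 11886.53
    = 0.1286 ms

0.1286 ms


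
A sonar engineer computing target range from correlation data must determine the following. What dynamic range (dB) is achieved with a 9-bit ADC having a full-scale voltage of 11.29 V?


Dynamic range from full-scale to LSB:
V_min = V_max / 2^bits = 11.29 / 2^9
DR = 20 * log10(V_max / V_min)
   = 20 * log10(2^9)
   = 20 * 9 * log10(2)
   = 54.19 dB

54.19 dB


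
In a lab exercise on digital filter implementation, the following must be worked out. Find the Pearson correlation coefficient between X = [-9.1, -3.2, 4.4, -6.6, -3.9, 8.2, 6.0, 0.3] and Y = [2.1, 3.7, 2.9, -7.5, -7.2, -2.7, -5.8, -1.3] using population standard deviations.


Pearson correlation coefficient (population):
r = cov(X,Y) / (std(X) * std(Y))
Mean X = -0.4875, Mean Y = -1.975
Cov(X,Y) = -0.705313
Std(X) = 5.837473, Std(Y) = 4.272221
r = -0.0283

-0.0283


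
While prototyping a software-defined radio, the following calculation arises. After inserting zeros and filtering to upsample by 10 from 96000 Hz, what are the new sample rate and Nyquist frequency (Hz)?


Step 1 — output sample rate after interpolation by L:
fs_out = L * fs_in = 10 * 96000 = 960000 Hz

Step 2 — Nyquist frequency of the output stream:
f_Nyq = fs_out / 2 = 960000 / 2 = 480000.0 Hz

fs_out = 960000 Hz; f_Nyquist = 480000.0 Hz


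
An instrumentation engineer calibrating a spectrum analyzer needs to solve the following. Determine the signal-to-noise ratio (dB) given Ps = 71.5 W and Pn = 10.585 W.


SNR in decibels:
SNR = 10 * log10(Ps / Pn)
    = 10 * log10(71.5 / 10.585)
    = 10 * log10(6.7548)
    = 10 * 0.8296
    = 8.3 dB

8.3 dB


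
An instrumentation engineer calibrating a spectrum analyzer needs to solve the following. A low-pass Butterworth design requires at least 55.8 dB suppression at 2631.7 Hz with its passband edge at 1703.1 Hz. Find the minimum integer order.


Butterworth filter order formula:
n = log10(10^(A/10) - 1) / (2 * log10(f_stop/f_pass))
10^(55.8/10) - 1 = 380188.3963
f_stop/f_pass = 2631.7 / 1703.1 = 1.5452
n = 14.7622 -> ceil = 15

15


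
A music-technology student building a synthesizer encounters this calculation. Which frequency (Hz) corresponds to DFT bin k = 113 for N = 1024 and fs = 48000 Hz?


Frequency of DFT bin k:
f_k = k * fs / N
    = 113 * 48000 / 1024
    = 5424000 / 1024
    = 5296.875 Hz

5296.875 Hz


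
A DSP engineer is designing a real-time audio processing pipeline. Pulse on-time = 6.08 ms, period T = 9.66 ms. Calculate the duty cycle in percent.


Duty cycle as a percentage:
DC = (t_on / T) * 100
   = (6.08 / 9.66) * 100
   = 0.6294 * 100
   = 62.94 %

62.94 %


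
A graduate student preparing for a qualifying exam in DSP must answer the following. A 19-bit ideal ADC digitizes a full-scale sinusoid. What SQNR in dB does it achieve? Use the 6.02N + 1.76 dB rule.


Theoretical SNR for a full-scale sinusoid:
SNR = 6.02 * N + 1.76
    = 6.02 * 19 + 1.76
    = 114.38 + 1.76
    = 116.14 dB

116.14 dB


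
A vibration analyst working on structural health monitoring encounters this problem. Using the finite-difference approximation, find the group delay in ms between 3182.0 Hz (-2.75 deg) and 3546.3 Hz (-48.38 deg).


Group delay from phase difference:
tau = -d(phi)/d(omega)
d(phi) = -45.63 deg = -0.796394 rad
d(omega) = 2*pi*(3546.3 - 3182.0) = 2288.9644 rad/s
tau = -(-0.796394) / 2288.9644
    = 0.3479 ms

0.3479 ms


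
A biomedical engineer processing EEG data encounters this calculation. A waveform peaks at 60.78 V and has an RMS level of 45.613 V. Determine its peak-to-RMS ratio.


Crest factor is the ratio of peak to RMS:
CF = V_peak / V_rms
   = 60.78 / 45.613
   = 1.3325

1.3325


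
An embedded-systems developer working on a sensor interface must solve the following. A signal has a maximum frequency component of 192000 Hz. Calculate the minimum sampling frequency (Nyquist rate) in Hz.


The Nyquist rate is twice the maximum frequency component.
fs_min = 2 * fmax
      = 2 * 192000
      = 384000 Hz

384000


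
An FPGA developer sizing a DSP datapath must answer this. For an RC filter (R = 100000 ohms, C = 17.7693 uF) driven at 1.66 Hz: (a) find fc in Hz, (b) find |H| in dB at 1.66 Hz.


Step 1 — cutoff frequency:
fc = 1 / (2*pi*R*C)
C = 17.7693 uF = 1.77693e-05 F
fc = 1 / (2*pi*100000*1.77693e-05)
   = 0.0895674 Hz

Step 2 — magnitude at f = 1.66 Hz:
|H(f)| = 1 / sqrt(1 + (f/fc)^2)
f/fc = 1.66 / 0.0895674 = 18.533529
|H| = 1 / sqrt(1 + 343.491697) = 0.0538779
|H|_dB = 20*log10(0.0538779) = -25.37 dB

fc = 0.0895674 Hz; |H(1.66 Hz)| = -25.37 dB


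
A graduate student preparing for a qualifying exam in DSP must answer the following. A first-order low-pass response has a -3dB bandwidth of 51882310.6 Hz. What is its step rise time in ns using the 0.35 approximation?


Rise time from bandwidth relationship:
tr = 0.35 / BW
   = 0.35 / 51882310.6
   = 6.746037251e-09 s
   = 6.746 ns

6.746 ns


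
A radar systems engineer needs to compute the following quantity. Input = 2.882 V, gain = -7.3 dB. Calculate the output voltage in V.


Output voltage from dB gain:
V_out = V_in * 10^(gain_dB / 20)
      = 2.882 * 10^(-7.3 / 20)
      = 2.882 * 0.431519
      = 1.2436 V

1.2436 V


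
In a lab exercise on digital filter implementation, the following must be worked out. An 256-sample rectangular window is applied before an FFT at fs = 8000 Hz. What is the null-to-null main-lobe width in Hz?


Main lobe width for a rectangular window:
Width = 2 * fs / N
      = 2 * 8000 / 256
      = 16000 / 256
      = 62.5 Hz

62.5 Hz


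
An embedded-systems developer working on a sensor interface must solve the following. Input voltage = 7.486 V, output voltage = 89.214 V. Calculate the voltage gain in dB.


Voltage gain in dB:
G = 20 * log10(Vout / Vin)
  = 20 * log10(89.214 / 7.486)
  = 20 * log10(11.917446)
  = 20 * 1.076183
  = 21.52 dB

21.52 dB


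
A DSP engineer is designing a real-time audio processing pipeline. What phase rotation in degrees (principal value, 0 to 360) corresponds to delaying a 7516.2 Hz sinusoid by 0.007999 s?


Phase shift from frequency and time delay:
phi = 360 * f * t_delay
    = 360 * 7516.2 * 0.007999
    = 21643.95 degrees
    mod 360 = 43.95 degrees

43.95 degrees


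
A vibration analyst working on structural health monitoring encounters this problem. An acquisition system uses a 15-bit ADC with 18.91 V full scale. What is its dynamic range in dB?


Dynamic range from full-scale to LSB:
V_min = V_max / 2^bits = 18.91 / 2^15
DR = 20 * log10(V_max / V_min)
   = 20 * log10(2^15)
   = 20 * 15 * log10(2)
   = 90.31 dB

90.31 dB


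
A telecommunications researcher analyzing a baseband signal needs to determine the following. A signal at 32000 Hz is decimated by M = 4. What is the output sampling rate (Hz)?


Decimation reduces the sample rate:
fs_out = fs_in / M
       = 32000 / 4
       = 8000.0 Hz

8000.0 Hz


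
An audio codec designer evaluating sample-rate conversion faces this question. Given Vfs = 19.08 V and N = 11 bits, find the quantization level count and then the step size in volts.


Step 1 — number of quantization levels:
L = 2^N = 2^11 = 2048

Step 2 — LSB step size:
delta = Vfs / L
      = 19.08 / 2048
      = 0.00931641 V

Levels = 2048; step size = 0.00931641 V


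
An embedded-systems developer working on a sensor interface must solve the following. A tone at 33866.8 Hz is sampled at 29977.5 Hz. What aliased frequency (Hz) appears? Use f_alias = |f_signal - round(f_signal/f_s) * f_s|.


Compute the nearest integer multiple of fs to the signal:
n = round(33866.8 / 29977.5) = 1
f_alias = |33866.8 - 1 * 29977.5|
        = |33866.8 - 29977.5|
        = 3889.3 Hz

3889.3


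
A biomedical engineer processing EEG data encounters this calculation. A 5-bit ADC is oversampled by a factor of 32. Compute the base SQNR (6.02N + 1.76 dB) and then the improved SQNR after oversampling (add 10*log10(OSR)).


Step 1 — baseline SQNR at Nyquist:
SQNR_base = 6.02*N + 1.76
          = 6.02*5 + 1.76
          = 31.86 dB

Step 2 — oversampling processing gain:
G = 10*log10(OSR) = 10*log10(32) = 15.05 dB

Step 3 — total:
SQNR_total = 31.86 + 15.05 = 46.91 dB

Base SQNR = 31.86 dB; oversampled SQNR = 46.91 dB


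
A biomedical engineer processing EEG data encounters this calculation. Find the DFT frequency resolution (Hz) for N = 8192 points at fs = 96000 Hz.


DFT frequency resolution:
df = fs / N
   = 96000 / 8192
   = 11.7188 Hz

11.7188 Hz


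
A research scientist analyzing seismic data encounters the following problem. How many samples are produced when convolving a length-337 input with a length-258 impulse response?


Linear convolution output length:
L = N + M - 1
  = 337 + 258 - 1
  = 594 samples

594


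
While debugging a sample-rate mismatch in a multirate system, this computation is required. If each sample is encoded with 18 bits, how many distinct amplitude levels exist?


Number of quantization levels = 2^N
= 2^18
= 262144

262144


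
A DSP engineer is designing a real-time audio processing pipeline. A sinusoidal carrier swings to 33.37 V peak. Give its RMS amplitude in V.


RMS voltage for a sinusoidal waveform:
V_rms = V_peak / sqrt(2)
      = 33.37 / 1.414214
      = 23.596 V

23.596 V


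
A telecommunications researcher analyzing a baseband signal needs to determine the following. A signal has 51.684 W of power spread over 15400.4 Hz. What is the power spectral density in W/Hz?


Power spectral density:
PSD = P / BW
    = 51.684 / 15400.4
    = 0.00335602 W/Hz

0.00335602 W/Hz


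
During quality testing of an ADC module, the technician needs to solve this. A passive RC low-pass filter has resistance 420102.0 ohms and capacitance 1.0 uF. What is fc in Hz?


Cutoff frequency of a first-order RC filter:
fc = 1 / (2 * pi * R * C)
C = 1.0 uF = 1e-06 F
fc = 1 / (2 * pi * 420102.0 * 1e-06)
   = 1 / 2.6395787139168
   = 0.378848 Hz

0.378848 Hz


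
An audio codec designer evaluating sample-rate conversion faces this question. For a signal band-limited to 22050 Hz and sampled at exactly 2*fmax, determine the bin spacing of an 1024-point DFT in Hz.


Step 1 — Nyquist sampling rate:
fs = 2 * fmax = 2 * 22050 = 44100 Hz

Step 2 — DFT bin spacing:
df = fs / N = 44100 / 1024 = 43.0664 Hz

43.0664 Hz


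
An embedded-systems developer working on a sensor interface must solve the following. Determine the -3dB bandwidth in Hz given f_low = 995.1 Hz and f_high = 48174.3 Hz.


Bandwidth is the difference of -3dB frequencies:
BW = f_high - f_low
   = 48174.3 - 995.1
   = 47179.2 Hz

47179.2 Hz


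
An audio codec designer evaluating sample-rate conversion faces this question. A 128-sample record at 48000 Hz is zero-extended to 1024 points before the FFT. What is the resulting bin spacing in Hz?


Frequency resolution after zero-padding:
N_padded = 128 * 8 = 1024
df = fs / N_padded
   = 48000 / 1024
   = 46.875 Hz

46.875 Hz


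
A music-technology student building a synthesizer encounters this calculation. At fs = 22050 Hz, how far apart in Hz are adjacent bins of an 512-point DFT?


DFT frequency resolution:
df = fs / N
   = 22050 / 512
   = 43.0664 Hz

43.0664 Hz


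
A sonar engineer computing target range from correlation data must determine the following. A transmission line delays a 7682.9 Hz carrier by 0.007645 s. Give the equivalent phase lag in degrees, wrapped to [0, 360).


Phase shift from frequency and time delay:
phi = 360 * f * t_delay
    = 360 * 7682.9 * 0.007645
    = 21144.88 degrees
    mod 360 = 264.88 degrees

264.88 degrees


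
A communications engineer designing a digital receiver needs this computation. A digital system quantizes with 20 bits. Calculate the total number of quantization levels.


Number of quantization levels = 2^N
= 2^20
= 1048576

1048576


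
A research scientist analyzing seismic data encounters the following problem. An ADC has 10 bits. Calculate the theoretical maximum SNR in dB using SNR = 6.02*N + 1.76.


Theoretical SNR for a full-scale sinusoid:
SNR = 6.02 * N + 1.76
    = 6.02 * 10 + 1.76
    = 60.2 + 1.76
    = 61.96 dB

61.96 dB


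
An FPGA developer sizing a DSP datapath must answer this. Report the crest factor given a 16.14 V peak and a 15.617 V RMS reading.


Crest factor is the ratio of peak to RMS:
CF = V_peak / V_rms
   = 16.14 / 15.617
   = 1.0335

1.0335


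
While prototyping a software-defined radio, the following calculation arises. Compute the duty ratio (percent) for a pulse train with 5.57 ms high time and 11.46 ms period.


Duty cycle as a percentage:
DC = (t_on / T) * 100
   = (5.57 / 11.46) * 100
   = 0.486038 * 100
   = 48.6 %

48.6 %


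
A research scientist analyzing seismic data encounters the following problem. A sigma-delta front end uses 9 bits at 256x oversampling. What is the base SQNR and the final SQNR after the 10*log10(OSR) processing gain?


Step 1 — baseline SQNR at Nyquist:
SQNR_base = 6.02*N + 1.76
          = 6.02*9 + 1.76
          = 55.94 dB

Step 2 — oversampling processing gain:
G = 10*log10(OSR) = 10*log10(256) = 24.08 dB

Step 3 — total:
SQNR_total = 55.94 + 24.08 = 80.02 dB

Base SQNR = 55.94 dB; oversampled SQNR = 80.02 dB


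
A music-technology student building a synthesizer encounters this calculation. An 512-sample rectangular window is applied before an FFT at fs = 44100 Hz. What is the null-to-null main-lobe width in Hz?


Main lobe width for a rectangular window:
Width = 2 * fs / N
      = 2 * 44100 / 512
      = 88200 / 512
      = 172.266 Hz

172.266 Hz


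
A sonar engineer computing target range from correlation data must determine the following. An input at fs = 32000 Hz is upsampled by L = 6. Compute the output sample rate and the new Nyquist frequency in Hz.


Step 1 — output sample rate after interpolation by L:
fs_out = L * fs_in = 6 * 32000 = 192000 Hz

Step 2 — Nyquist frequency of the output stream:
f_Nyq = fs_out / 2 = 192000 / 2 = 96000.0 Hz

fs_out = 192000 Hz; f_Nyquist = 96000.0 Hz


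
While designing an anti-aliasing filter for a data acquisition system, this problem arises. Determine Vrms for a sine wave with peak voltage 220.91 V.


RMS voltage for a sinusoidal waveform:
V_rms = V_peak / sqrt(2)
      = 220.91 / 1.414214
      = 156.207 V

156.207 V


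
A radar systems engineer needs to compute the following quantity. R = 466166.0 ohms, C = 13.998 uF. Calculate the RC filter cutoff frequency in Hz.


Cutoff frequency of a first-order RC filter:
fc = 1 / (2 * pi * R * C)
C = 13.998 uF = 1.3998e-05 F
fc = 1 / (2 * pi * 466166.0 * 1.3998e-05)
   = 1 / 41.00024505197
   = 0.02439 Hz

0.02439 Hz


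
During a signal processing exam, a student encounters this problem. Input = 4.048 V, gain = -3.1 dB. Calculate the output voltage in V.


Output voltage from dB gain:
V_out = V_in * 10^(gain_dB / 20)
      = 4.048 * 10^(-3.1 / 20)
      = 4.048 * 0.699842
      = 2.833 V

2.833 V


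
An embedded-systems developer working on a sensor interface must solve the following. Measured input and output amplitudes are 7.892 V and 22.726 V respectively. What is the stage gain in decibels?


Voltage gain in dB:
G = 20 * log10(Vout / Vin)
  = 20 * log10(22.726 / 7.892)
  = 20 * log10(2.879625)
  = 20 * 0.459336
  = 9.19 dB

9.19 dB


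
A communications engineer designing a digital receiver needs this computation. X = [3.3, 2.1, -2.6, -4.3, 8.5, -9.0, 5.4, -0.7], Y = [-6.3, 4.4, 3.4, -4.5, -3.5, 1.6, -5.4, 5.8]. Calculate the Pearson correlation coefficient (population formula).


Pearson correlation coefficient (population):
r = cov(X,Y) / (std(X) * std(Y))
Mean X = 0.3375, Mean Y = -0.5625
Cov(X,Y) = -9.611406
Std(X) = 5.274215, Std(Y) = 4.554376
r = -0.4001

-0.4001


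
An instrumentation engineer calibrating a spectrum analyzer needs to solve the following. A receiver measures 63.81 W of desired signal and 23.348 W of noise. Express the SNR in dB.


SNR in decibels:
SNR = 10 * log10(Ps / Pn)
    = 10 * log10(63.81 / 23.348)
    = 10 * log10(2.733)
    = 10 * 0.4366
    = 4.37 dB

4.37 dB


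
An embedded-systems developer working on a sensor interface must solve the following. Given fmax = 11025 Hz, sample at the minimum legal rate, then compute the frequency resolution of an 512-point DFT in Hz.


Step 1 — Nyquist sampling rate:
fs = 2 * fmax = 2 * 11025 = 22050 Hz

Step 2 — DFT bin spacing:
df = fs / N = 22050 / 512 = 43.0664 Hz

43.0664 Hz


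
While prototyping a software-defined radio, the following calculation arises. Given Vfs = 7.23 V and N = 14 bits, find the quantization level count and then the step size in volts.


Step 1 — number of quantization levels:
L = 2^N = 2^14 = 16384

Step 2 — LSB step size:
delta = Vfs / L
      = 7.23 / 16384
      = 0.00044128 V

Levels = 16384; step size = 0.00044128 V


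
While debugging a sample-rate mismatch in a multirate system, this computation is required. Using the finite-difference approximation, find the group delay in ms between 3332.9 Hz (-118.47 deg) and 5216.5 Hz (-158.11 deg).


Group delay from phase difference:
tau = -d(phi)/d(omega)
d(phi) = -39.64 deg = -0.691849 rad
d(omega) = 2*pi*(5216.5 - 3332.9) = 11835.0078 rad/s
tau = -(-0.691849) / 11835.0078
    = 0.0585 ms

0.0585 ms


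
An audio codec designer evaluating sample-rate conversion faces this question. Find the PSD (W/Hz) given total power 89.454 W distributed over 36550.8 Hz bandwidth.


Power spectral density:
PSD = P / BW
    = 89.454 / 36550.8
    = 0.00244739 W/Hz

0.00244739 W/Hz


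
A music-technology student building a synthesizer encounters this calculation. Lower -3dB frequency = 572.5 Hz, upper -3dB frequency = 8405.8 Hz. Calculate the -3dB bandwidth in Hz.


Bandwidth is the difference of -3dB frequencies:
BW = f_high - f_low
   = 8405.8 - 572.5
   = 7833.3 Hz

7833.3 Hz


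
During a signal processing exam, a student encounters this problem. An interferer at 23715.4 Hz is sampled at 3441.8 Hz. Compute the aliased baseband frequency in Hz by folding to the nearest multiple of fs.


Compute the nearest integer multiple of fs to the signal:
n = round(23715.4 / 3441.8) = 7
f_alias = |23715.4 - 7 * 3441.8|
        = |23715.4 - 24092.6|
        = 377.2 Hz

377.2


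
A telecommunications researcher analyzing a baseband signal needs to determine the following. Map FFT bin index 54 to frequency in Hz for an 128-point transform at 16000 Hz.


Frequency of DFT bin k:
f_k = k * fs / N
    = 54 * 16000 / 128
    = 864000 / 128
    = 6750.0 Hz

6750.0 Hz


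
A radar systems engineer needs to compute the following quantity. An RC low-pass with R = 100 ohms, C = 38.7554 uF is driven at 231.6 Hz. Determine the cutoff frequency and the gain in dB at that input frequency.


Step 1 — cutoff frequency:
fc = 1 / (2*pi*R*C)
C = 38.7554 uF = 3.87554e-05 F
fc = 1 / (2*pi*100*3.87554e-05)
   = 41.0665 Hz

Step 2 — magnitude at f = 231.6 Hz:
|H(f)| = 1 / sqrt(1 + (f/fc)^2)
f/fc = 231.6 / 41.0665 = 5.639633
|H| = 1 / sqrt(1 + 31.80546) = 0.174593
|H|_dB = 20*log10(0.174593) = -15.16 dB

fc = 41.0665 Hz; |H(231.6 Hz)| = -15.16 dB


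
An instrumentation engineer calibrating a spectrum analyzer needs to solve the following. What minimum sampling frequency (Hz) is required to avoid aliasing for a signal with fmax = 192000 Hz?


The Nyquist rate is twice the maximum frequency component.
fs_min = 2 * fmax
      = 2 * 192000
      = 384000 Hz

384000


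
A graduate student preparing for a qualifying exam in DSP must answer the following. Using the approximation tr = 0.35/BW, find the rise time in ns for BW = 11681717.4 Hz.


Rise time from bandwidth relationship:
tr = 0.35 / BW
   = 0.35 / 11681717.4
   = 2.996134798e-08 s
   = 29.9613 ns

29.9613 ns


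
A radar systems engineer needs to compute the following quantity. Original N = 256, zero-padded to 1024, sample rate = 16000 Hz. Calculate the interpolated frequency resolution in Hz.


Frequency resolution after zero-padding:
N_padded = 256 * 4 = 1024
df = fs / N_padded
   = 16000 / 1024
   = 15.625 Hz

15.625 Hz


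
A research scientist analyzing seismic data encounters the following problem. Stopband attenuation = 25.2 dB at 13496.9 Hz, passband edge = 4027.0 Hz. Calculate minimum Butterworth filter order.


Butterworth filter order formula:
n = log10(10^(A/10) - 1) / (2 * log10(f_stop/f_pass))
10^(25.2/10) - 1 = 330.1311
f_stop/f_pass = 13496.9 / 4027.0 = 3.3516
n = 2.3976 -> ceil = 3

3


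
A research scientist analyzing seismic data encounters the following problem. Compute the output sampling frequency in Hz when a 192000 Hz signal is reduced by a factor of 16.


Decimation reduces the sample rate:
fs_out = fs_in / M
       = 192000 / 16
       = 12000.0 Hz

12000.0 Hz


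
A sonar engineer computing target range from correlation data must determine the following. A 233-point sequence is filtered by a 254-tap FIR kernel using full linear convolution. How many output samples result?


Linear convolution output length:
L = N + M - 1
  = 233 + 254 - 1
  = 486 samples

486


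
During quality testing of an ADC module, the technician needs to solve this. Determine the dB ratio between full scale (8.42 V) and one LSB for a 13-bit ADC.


Dynamic range from full-scale to LSB:
V_min = V_max / 2^bits = 8.42 / 2^13
DR = 20 * log10(V_max / V_min)
   = 20 * log10(2^13)
   = 20 * 13 * log10(2)
   = 78.27 dB

78.27 dB


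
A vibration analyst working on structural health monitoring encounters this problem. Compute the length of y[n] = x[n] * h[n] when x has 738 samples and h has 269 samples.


Linear convolution output length:
L = N + M - 1
  = 738 + 269 - 1
  = 1006 samples

1006


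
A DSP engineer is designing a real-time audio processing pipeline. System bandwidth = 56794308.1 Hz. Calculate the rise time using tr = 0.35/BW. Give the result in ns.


Rise time from bandwidth relationship:
tr = 0.35 / BW
   = 0.35 / 56794308.1
   = 6.162589381e-09 s
   = 6.1626 ns

6.1626 ns


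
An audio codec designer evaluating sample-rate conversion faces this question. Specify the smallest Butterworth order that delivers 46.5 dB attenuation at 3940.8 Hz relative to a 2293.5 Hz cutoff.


Butterworth filter order formula:
n = log10(10^(A/10) - 1) / (2 * log10(f_stop/f_pass))
10^(46.5/10) - 1 = 44667.3592
f_stop/f_pass = 3940.8 / 2293.5 = 1.7182
n = 9.89 -> ceil = 10

10


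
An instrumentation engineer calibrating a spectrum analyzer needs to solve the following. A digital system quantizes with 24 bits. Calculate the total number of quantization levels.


Number of quantization levels = 2^N
= 2^24
= 16777216

16777216


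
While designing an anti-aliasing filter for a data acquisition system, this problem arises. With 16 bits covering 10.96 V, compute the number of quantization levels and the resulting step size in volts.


Step 1 — number of quantization levels:
L = 2^N = 2^16 = 65536

Step 2 — LSB step size:
delta = Vfs / L
      = 10.96 / 65536
      = 0.00016724 V

Levels = 65536; step size = 0.00016724 V


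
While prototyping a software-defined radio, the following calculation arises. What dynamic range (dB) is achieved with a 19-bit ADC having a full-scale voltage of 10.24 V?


Dynamic range from full-scale to LSB:
V_min = V_max / 2^bits = 10.24 / 2^19
DR = 20 * log10(V_max / V_min)
   = 20 * log10(2^19)
   = 20 * 19 * log10(2)
   = 114.39 dB

114.39 dB


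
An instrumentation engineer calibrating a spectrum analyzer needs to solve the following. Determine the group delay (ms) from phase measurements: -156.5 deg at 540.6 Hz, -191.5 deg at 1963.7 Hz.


Group delay from phase difference:
tau = -d(phi)/d(omega)
d(phi) = -35.0 deg = -0.610865 rad
d(omega) = 2*pi*(1963.7 - 540.6) = 8941.601 rad/s
tau = -(-0.610865) / 8941.601
    = 0.0683 ms

0.0683 ms


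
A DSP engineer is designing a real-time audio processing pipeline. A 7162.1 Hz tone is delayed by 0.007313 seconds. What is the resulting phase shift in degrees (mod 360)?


Phase shift from frequency and time delay:
phi = 360 * f * t_delay
    = 360 * 7162.1 * 0.007313
    = 18855.52 degrees
    mod 360 = 135.52 degrees

135.52 degrees


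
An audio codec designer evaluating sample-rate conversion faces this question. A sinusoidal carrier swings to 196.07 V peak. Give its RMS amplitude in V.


RMS voltage for a sinusoidal waveform:
V_rms = V_peak / sqrt(2)
      = 196.07 / 1.414214
      = 138.642 V

138.642 V


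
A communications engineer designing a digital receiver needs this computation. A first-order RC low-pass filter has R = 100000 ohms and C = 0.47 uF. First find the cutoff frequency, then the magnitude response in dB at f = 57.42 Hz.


Step 1 — cutoff frequency:
fc = 1 / (2*pi*R*C)
C = 0.47 uF = 4.7e-07 F
fc = 1 / (2*pi*100000*4.7e-07)
   = 3.38628 Hz

Step 2 — magnitude at f = 57.42 Hz:
|H(f)| = 1 / sqrt(1 + (f/fc)^2)
f/fc = 57.42 / 3.38628 = 16.95666
|H| = 1 / sqrt(1 + 287.528318) = 0.0588716
|H|_dB = 20*log10(0.0588716) = -24.6 dB

fc = 3.38628 Hz; |H(57.42 Hz)| = -24.6 dB


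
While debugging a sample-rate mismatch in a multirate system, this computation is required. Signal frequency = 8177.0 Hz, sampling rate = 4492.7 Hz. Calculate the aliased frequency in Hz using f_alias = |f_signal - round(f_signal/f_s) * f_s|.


Compute the nearest integer multiple of fs to the signal:
n = round(8177.0 / 4492.7) = 2
f_alias = |8177.0 - 2 * 4492.7|
        = |8177.0 - 8985.4|
        = 808.4 Hz

808.4


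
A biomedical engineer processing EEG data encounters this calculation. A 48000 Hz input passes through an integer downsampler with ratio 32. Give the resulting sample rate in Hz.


Decimation reduces the sample rate:
fs_out = fs_in / M
       = 48000 / 32
       = 1500.0 Hz

1500.0 Hz


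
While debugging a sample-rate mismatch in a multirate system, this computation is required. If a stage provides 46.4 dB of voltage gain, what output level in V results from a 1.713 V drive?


Output voltage from dB gain:
V_out = V_in * 10^(gain_dB / 20)
      = 1.713 * 10^(46.4 / 20)
      = 1.713 * 208.929613
      = 357.8964 V

357.8964 V


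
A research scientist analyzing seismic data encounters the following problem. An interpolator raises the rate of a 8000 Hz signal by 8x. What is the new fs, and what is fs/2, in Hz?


Step 1 — output sample rate after interpolation by L:
fs_out = L * fs_in = 8 * 8000 = 64000 Hz

Step 2 — Nyquist frequency of the output stream:
f_Nyq = fs_out / 2 = 64000 / 2 = 32000.0 Hz

fs_out = 64000 Hz; f_Nyquist = 32000.0 Hz


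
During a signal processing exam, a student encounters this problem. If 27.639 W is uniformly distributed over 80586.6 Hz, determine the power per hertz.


Power spectral density:
PSD = P / BW
    = 27.639 / 80586.6
    = 0.00034297 W/Hz

0.00034297 W/Hz


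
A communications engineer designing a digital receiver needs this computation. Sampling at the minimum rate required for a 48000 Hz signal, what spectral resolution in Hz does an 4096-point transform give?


Step 1 — Nyquist sampling rate:
fs = 2 * fmax = 2 * 48000 = 96000 Hz

Step 2 — DFT bin spacing:
df = fs / N = 96000 / 4096 = 23.4375 Hz

23.4375 Hz


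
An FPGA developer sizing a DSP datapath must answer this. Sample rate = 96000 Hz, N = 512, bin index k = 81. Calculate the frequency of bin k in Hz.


Frequency of DFT bin k:
f_k = k * fs / N
    = 81 * 96000 / 512
    = 7776000 / 512
    = 15187.5 Hz

15187.5 Hz


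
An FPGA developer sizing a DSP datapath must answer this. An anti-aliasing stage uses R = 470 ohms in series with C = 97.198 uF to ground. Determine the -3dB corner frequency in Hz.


Cutoff frequency of a first-order RC filter:
fc = 1 / (2 * pi * R * C)
C = 97.198 uF = 9.7198e-05 F
fc = 1 / (2 * pi * 470 * 9.7198e-05)
   = 1 / 0.287035131379
   = 3.483894 Hz

3.483894 Hz


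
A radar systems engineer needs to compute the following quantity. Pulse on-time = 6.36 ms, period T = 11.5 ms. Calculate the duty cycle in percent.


Duty cycle as a percentage:
DC = (t_on / T) * 100
   = (6.36 / 11.5) * 100
   = 0.553043 * 100
   = 55.3 %

55.3 %


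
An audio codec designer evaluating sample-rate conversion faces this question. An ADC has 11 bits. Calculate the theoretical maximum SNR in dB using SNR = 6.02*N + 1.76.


Theoretical SNR for a full-scale sinusoid:
SNR = 6.02 * N + 1.76
    = 6.02 * 11 + 1.76
    = 66.22 + 1.76
    = 67.98 dB

67.98 dB


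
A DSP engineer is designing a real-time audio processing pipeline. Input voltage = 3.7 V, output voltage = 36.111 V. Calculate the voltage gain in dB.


Voltage gain in dB:
G = 20 * log10(Vout / Vin)
  = 20 * log10(36.111 / 3.7)
  = 20 * log10(9.75973)
  = 20 * 0.989438
  = 19.79 dB

19.79 dB


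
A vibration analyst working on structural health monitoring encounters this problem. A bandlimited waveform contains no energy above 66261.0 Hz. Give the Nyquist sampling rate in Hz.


The Nyquist rate is twice the maximum frequency component.
fs_min = 2 * fmax
      = 2 * 66261.0
      = 132522.0 Hz

132522.0


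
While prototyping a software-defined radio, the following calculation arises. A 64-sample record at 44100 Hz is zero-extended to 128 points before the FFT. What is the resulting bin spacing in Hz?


Frequency resolution after zero-padding:
N_padded = 64 * 2 = 128
df = fs / N_padded
   = 44100 / 128
   = 344.5312 Hz

344.5312 Hz


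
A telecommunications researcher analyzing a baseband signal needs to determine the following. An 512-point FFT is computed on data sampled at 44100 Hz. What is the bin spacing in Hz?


DFT frequency resolution:
df = fs / N
   = 44100 / 512
   = 86.1328 Hz

86.1328 Hz


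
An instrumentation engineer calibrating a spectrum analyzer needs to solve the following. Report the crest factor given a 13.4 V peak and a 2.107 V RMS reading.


Crest factor is the ratio of peak to RMS:
CF = V_peak / V_rms
   = 13.4 / 2.107
   = 6.3598

6.3598
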